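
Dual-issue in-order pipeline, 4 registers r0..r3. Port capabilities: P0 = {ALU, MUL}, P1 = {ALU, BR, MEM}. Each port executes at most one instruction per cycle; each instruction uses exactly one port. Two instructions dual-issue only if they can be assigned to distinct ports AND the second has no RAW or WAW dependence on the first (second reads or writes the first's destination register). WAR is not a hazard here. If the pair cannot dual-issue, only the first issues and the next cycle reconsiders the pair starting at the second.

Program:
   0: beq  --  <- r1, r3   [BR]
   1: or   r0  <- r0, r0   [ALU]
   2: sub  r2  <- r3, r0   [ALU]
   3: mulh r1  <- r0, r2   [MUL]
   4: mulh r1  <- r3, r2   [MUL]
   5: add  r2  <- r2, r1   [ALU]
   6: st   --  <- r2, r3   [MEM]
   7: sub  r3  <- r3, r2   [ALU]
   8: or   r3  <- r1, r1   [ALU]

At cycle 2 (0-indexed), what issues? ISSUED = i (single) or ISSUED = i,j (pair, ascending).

#0 head=0: beq.BR+or.ALU i0+i1 pair
#1 head=2: sub.ALU i2 RAW r2
#2 head=3: mulh.MUL i3 no-port MUL/MUL
#3 head=4: mulh.MUL i4 RAW r1
#4 head=5: add.ALU i5 RAW r2
#5 head=6: st.MEM+sub.ALU i6+i7 pair
#6 head=8: or.ALU i8 tail

ISSUED = 3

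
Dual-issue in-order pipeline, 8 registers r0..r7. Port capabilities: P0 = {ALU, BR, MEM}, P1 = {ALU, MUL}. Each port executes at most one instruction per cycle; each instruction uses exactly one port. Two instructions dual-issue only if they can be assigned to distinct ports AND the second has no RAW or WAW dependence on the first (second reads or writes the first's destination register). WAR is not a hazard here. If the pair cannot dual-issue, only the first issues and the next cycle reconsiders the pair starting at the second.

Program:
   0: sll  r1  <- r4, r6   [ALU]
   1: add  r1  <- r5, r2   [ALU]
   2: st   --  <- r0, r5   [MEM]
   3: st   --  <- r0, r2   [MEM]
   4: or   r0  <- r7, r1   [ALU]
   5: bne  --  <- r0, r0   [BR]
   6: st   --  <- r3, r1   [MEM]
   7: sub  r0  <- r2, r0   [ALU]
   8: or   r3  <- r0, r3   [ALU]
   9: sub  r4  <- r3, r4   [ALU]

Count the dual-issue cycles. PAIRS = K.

  cy0 -> i0 (sll.ALU) WAW r1
  cy1 -> i1&i2 (add.ALU+st.MEM) dual
  cy2 -> i3&i4 (st.MEM+or.ALU) dual
  cy3 -> i5 (bne.BR) no-port BR/MEM
  cy4 -> i6&i7 (st.MEM+sub.ALU) dual
  cy5 -> i8 (or.ALU) RAW r3
  cy6 -> i9 (sub.ALU) tail

PAIRS = 3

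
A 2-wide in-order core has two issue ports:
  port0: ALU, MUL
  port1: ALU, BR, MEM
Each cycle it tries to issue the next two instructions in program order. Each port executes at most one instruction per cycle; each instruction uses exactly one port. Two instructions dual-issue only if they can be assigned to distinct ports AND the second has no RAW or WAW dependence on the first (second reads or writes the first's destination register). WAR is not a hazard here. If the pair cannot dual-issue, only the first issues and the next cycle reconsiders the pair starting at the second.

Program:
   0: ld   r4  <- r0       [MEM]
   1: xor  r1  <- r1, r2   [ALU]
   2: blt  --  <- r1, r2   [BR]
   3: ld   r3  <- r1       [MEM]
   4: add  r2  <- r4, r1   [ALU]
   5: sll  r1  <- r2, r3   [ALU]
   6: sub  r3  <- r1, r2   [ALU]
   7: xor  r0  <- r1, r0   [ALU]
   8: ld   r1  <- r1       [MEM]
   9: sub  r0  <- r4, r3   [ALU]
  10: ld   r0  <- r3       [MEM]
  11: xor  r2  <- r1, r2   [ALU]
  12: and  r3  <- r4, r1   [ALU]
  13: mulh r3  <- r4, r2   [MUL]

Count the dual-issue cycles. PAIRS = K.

t=0 i0/i1:ld/xor ; dual
t=1 i2:blt ; no-port BR/MEM
t=2 i3/i4:ld/add ; dual
t=3 i5:sll ; RAW r1
t=4 i6/i7:sub/xor ; dual
t=5 i8/i9:ld/sub ; dual
t=6 i10/i11:ld/xor ; dual
t=7 i12:and ; WAW r3
t=8 i13:mulh ; tail

PAIRS = 5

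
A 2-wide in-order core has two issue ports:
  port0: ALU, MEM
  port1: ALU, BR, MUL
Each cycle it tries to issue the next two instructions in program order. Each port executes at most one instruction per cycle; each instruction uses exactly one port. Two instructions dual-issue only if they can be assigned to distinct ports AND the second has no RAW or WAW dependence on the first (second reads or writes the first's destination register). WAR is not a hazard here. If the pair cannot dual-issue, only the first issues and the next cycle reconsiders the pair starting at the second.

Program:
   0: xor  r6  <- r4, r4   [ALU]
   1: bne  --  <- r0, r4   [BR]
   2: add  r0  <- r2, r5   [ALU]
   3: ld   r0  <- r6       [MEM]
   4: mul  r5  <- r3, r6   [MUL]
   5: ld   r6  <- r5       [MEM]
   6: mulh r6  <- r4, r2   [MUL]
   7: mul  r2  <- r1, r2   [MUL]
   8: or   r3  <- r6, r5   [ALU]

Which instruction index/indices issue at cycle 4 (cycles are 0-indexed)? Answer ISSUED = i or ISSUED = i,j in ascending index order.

ISSUED = 6

0. xor bne @i0&i1  | pair
1. add @i2  | WAW r0
2. ld mul @i3&i4  | pair
3. ld @i5  | WAW r6
4. mulh @i6  | no-port MUL/MUL
5. mul or @i7&i8  | pair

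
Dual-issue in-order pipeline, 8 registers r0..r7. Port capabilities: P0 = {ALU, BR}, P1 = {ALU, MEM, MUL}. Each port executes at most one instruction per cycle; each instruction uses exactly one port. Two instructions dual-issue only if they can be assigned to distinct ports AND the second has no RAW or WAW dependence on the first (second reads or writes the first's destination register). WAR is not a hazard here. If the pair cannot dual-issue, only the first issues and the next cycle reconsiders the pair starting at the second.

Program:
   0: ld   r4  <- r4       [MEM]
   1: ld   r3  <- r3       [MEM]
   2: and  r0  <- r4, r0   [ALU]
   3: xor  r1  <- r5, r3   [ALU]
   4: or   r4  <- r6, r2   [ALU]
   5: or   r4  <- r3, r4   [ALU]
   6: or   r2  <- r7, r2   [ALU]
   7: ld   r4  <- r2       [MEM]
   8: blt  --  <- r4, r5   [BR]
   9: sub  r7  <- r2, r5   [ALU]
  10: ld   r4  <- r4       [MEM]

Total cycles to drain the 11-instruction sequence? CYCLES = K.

CYCLES = 7

t=0 i0:ld.MEM ; no-port MEM/MEM
t=1 i1+i2:ld.MEM/and.ALU ; dual
t=2 i3+i4:xor.ALU/or.ALU ; dual
t=3 i5+i6:or.ALU/or.ALU ; dual
t=4 i7:ld.MEM ; RAW r4
t=5 i8+i9:blt.BR/sub.ALU ; dual
t=6 i10:ld.MEM ; tail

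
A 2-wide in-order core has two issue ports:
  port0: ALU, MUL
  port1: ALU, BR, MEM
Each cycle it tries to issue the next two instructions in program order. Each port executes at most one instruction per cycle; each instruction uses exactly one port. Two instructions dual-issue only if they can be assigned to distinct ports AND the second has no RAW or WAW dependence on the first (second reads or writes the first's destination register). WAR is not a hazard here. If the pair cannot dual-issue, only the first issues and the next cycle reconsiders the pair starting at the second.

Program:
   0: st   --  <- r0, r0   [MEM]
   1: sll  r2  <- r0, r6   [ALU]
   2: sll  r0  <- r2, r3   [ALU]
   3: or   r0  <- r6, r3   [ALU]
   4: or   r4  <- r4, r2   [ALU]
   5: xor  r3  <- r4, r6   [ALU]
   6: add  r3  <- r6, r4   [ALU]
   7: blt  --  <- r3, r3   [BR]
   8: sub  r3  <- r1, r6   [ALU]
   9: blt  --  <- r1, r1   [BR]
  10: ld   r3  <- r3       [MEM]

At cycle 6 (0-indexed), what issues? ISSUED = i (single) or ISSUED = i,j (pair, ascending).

ISSUED = 9

c0: i0/i1 st;sll  2-wide
c1: i2 sll  WAW r0
c2: i3/i4 or;or  2-wide
c3: i5 xor  WAW r3
c4: i6 add  RAW r3
c5: i7/i8 blt;sub  2-wide
c6: i9 blt  no-port BR/MEM
c7: i10 ld  tail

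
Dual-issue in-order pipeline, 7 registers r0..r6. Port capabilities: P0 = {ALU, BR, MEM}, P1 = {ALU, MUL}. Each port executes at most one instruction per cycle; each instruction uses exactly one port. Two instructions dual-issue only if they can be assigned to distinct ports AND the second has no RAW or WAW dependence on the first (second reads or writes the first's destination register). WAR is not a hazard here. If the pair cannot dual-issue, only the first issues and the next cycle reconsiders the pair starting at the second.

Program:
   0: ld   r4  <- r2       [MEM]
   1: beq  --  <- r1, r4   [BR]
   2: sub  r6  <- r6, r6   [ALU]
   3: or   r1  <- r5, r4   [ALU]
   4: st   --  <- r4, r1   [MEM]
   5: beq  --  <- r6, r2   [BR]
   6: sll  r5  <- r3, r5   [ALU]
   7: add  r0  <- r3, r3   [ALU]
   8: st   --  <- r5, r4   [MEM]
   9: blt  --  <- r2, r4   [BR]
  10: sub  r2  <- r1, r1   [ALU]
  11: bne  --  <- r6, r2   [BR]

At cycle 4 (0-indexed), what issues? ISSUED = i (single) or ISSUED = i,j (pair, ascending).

[0] i0  ld  -- no-port MEM/BR
[1] i1,i2  beq;sub  -- pair
[2] i3  or  -- RAW r1
[3] i4  st  -- no-port MEM/BR
[4] i5,i6  beq;sll  -- pair
[5] i7,i8  add;st  -- pair
[6] i9,i10  blt;sub  -- pair
[7] i11  bne  -- tail

ISSUED = 5,6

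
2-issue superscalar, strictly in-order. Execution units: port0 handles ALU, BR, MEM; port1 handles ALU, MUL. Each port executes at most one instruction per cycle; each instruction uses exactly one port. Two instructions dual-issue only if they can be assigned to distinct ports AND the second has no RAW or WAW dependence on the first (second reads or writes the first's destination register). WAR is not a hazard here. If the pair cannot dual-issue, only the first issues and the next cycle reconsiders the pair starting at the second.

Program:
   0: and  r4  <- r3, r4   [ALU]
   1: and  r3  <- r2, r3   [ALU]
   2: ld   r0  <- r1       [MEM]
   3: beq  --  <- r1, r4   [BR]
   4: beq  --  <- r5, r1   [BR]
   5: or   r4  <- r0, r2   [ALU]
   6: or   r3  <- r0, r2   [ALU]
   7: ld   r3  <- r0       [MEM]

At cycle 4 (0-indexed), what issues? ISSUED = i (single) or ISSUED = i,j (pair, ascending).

ISSUED = 6

#0 head=0: and;and i0/i1 pair
#1 head=2: ld i2 no-port MEM/BR
#2 head=3: beq i3 no-port BR/BR
#3 head=4: beq;or i4/i5 pair
#4 head=6: or i6 WAW r3
#5 head=7: ld i7 tail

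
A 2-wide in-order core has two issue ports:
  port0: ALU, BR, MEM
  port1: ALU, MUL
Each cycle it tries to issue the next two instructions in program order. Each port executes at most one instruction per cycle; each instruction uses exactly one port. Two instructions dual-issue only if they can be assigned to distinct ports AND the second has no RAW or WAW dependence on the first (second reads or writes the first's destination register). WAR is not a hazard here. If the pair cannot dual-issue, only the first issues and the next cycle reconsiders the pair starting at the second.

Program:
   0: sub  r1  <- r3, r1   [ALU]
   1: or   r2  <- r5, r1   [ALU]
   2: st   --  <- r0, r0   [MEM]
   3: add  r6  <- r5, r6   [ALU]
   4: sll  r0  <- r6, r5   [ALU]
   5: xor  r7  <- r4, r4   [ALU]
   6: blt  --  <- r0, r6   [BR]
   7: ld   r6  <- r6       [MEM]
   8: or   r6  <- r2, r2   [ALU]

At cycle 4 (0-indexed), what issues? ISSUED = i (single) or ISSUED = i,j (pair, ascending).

t=0 i0:sub.ALU ; RAW r1
t=1 i1/i2:or.ALU+st.MEM ; dual
t=2 i3:add.ALU ; RAW r6
t=3 i4/i5:sll.ALU+xor.ALU ; dual
t=4 i6:blt.BR ; no-port BR/MEM
t=5 i7:ld.MEM ; WAW r6
t=6 i8:or.ALU ; tail

ISSUED = 6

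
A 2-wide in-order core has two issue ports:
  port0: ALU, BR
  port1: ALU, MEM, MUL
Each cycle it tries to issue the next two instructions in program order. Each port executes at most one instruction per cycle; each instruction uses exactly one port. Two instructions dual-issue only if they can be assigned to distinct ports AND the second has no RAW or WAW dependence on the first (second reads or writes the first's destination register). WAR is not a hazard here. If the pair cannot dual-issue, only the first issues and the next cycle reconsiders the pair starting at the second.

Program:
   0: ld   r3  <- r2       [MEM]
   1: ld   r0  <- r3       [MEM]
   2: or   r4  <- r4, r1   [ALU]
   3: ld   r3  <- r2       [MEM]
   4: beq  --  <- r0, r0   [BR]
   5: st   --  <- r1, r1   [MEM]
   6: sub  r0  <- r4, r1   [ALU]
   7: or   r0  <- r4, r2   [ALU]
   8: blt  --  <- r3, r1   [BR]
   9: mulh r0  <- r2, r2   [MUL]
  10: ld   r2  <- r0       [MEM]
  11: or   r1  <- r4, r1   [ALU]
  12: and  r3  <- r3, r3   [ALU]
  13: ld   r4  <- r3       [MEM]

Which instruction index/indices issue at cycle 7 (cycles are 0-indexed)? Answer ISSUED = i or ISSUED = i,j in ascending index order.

ISSUED = 12

  cy0 -> i0 (ld) no-port MEM/MEM
  cy1 -> i1+i2 (ld+or) pair
  cy2 -> i3+i4 (ld+beq) pair
  cy3 -> i5+i6 (st+sub) pair
  cy4 -> i7+i8 (or+blt) pair
  cy5 -> i9 (mulh) no-port MUL/MEM
  cy6 -> i10+i11 (ld+or) pair
  cy7 -> i12 (and) RAW r3
  cy8 -> i13 (ld) tail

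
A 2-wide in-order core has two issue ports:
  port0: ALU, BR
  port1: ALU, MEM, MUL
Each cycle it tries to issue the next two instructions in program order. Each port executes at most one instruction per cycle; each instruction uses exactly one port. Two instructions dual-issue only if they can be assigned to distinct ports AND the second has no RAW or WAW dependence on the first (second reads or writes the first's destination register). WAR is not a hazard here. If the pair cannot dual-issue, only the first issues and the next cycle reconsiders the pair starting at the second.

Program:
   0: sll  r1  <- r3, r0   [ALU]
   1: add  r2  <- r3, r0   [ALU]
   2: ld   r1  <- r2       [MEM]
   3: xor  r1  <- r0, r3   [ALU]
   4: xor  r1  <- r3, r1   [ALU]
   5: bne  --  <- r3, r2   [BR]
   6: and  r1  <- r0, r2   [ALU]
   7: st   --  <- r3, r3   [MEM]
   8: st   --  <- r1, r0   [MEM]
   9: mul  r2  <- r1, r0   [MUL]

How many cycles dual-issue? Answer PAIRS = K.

PAIRS = 3

#0 head=0: sll.ALU/add.ALU i0,i1 dual
#1 head=2: ld.MEM i2 WAW r1
#2 head=3: xor.ALU i3 RAW+WAW r1
#3 head=4: xor.ALU/bne.BR i4,i5 dual
#4 head=6: and.ALU/st.MEM i6,i7 dual
#5 head=8: st.MEM i8 no-port MEM/MUL
#6 head=9: mul.MUL i9 tail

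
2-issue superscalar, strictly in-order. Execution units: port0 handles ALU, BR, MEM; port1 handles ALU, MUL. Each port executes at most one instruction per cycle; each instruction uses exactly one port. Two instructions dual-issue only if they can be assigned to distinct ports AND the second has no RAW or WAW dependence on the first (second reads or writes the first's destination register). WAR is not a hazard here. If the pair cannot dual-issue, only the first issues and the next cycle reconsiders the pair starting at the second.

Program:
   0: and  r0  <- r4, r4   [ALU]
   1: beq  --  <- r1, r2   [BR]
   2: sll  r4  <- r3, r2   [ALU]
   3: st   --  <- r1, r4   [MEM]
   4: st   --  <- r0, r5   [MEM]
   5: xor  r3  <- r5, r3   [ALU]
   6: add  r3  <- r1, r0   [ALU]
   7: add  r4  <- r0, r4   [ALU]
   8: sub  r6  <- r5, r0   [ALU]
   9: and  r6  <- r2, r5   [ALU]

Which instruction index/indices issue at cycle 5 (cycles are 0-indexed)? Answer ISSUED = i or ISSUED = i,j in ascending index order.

ISSUED = 8

0. and.ALU beq.BR @i0,i1  | dual
1. sll.ALU @i2  | RAW r4
2. st.MEM @i3  | no-port MEM/MEM
3. st.MEM xor.ALU @i4,i5  | dual
4. add.ALU add.ALU @i6,i7  | dual
5. sub.ALU @i8  | WAW r6
6. and.ALU @i9  | tail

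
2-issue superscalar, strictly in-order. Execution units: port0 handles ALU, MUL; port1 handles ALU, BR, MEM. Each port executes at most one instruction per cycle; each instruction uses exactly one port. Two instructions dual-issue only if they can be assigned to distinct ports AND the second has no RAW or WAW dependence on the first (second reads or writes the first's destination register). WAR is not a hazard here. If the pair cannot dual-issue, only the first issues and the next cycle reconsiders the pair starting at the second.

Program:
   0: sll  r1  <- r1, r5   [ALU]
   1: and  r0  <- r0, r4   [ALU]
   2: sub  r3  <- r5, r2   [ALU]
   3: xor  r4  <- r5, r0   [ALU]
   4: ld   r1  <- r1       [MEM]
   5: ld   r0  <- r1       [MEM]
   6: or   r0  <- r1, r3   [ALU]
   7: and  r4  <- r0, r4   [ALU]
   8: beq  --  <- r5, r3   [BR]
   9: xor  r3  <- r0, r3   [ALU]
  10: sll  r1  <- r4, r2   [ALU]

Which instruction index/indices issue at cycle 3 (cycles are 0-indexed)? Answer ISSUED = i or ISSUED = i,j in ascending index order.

ISSUED = 5

  cy0 -> i0+i1 (sll.ALU;and.ALU) pair
  cy1 -> i2+i3 (sub.ALU;xor.ALU) pair
  cy2 -> i4 (ld.MEM) no-port MEM/MEM
  cy3 -> i5 (ld.MEM) WAW r0
  cy4 -> i6 (or.ALU) RAW r0
  cy5 -> i7+i8 (and.ALU;beq.BR) pair
  cy6 -> i9+i10 (xor.ALU;sll.ALU) pair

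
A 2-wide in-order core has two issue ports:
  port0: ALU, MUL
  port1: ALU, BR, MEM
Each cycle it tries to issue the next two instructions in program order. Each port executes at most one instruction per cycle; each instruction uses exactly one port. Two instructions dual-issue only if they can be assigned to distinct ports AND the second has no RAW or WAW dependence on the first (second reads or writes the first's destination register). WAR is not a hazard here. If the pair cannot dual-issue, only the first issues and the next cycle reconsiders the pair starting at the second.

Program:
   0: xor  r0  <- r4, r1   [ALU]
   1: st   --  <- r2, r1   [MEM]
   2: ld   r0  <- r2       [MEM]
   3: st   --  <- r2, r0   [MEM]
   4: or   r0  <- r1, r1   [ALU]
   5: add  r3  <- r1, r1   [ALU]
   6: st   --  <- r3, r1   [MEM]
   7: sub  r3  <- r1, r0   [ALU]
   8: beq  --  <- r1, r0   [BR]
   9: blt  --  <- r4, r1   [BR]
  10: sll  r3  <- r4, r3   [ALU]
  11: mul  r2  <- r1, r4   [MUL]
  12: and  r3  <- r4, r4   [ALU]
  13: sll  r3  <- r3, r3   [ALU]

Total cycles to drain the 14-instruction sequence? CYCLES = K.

CYCLES = 9

#0 head=0: xor.ALU/st.MEM i0+i1 dual
#1 head=2: ld.MEM i2 no-port MEM/MEM
#2 head=3: st.MEM/or.ALU i3+i4 dual
#3 head=5: add.ALU i5 RAW r3
#4 head=6: st.MEM/sub.ALU i6+i7 dual
#5 head=8: beq.BR i8 no-port BR/BR
#6 head=9: blt.BR/sll.ALU i9+i10 dual
#7 head=11: mul.MUL/and.ALU i11+i12 dual
#8 head=13: sll.ALU i13 tail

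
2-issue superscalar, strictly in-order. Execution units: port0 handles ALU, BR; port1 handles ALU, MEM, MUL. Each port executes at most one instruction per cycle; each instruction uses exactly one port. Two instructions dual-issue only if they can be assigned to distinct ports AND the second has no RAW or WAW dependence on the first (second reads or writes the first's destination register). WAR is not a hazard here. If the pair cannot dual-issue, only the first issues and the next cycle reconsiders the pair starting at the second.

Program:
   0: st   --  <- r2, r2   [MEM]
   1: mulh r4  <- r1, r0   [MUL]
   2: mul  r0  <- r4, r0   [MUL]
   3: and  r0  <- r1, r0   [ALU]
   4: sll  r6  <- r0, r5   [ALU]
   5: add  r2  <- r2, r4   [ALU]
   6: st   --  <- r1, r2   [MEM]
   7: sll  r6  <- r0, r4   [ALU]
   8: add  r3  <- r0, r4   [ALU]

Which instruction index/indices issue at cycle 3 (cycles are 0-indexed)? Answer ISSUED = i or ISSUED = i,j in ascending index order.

  cy0 -> i0 (st) no-port MEM/MUL
  cy1 -> i1 (mulh) no-port MUL/MUL
  cy2 -> i2 (mul) RAW+WAW r0
  cy3 -> i3 (and) RAW r0
  cy4 -> i4/i5 (sll/add) 2-wide
  cy5 -> i6/i7 (st/sll) 2-wide
  cy6 -> i8 (add) tail

ISSUED = 3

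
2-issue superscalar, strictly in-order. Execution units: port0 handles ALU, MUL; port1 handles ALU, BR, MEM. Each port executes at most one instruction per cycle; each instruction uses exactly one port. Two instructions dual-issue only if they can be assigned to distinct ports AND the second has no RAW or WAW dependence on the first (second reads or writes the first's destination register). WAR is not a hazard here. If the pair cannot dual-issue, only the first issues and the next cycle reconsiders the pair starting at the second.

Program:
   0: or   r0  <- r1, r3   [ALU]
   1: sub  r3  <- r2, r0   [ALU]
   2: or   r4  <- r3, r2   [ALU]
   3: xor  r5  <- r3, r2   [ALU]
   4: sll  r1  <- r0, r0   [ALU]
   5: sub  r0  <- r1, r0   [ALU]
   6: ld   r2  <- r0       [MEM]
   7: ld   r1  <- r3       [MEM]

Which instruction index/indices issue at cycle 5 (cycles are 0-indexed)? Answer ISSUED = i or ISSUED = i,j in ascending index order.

ISSUED = 6

c0: i0 or.ALU  RAW r0
c1: i1 sub.ALU  RAW r3
c2: i2/i3 or.ALU/xor.ALU  pair
c3: i4 sll.ALU  RAW r1
c4: i5 sub.ALU  RAW r0
c5: i6 ld.MEM  no-port MEM/MEM
c6: i7 ld.MEM  tail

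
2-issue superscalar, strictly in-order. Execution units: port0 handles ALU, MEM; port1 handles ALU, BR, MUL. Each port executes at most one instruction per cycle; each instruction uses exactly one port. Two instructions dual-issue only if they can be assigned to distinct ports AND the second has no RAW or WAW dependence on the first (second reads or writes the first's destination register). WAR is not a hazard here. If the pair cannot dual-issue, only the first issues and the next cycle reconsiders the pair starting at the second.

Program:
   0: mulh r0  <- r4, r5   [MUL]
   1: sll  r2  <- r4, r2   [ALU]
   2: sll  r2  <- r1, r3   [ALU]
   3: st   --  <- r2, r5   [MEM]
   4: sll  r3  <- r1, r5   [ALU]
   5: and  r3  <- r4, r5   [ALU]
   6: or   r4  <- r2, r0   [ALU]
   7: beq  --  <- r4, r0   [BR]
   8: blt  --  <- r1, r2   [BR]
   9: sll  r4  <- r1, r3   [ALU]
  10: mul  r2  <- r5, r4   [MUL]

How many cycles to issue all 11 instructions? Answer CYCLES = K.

CYCLES = 7

#0 head=0: mulh.MUL sll.ALU i0+i1 pair
#1 head=2: sll.ALU i2 RAW r2
#2 head=3: st.MEM sll.ALU i3+i4 pair
#3 head=5: and.ALU or.ALU i5+i6 pair
#4 head=7: beq.BR i7 no-port BR/BR
#5 head=8: blt.BR sll.ALU i8+i9 pair
#6 head=10: mul.MUL i10 tail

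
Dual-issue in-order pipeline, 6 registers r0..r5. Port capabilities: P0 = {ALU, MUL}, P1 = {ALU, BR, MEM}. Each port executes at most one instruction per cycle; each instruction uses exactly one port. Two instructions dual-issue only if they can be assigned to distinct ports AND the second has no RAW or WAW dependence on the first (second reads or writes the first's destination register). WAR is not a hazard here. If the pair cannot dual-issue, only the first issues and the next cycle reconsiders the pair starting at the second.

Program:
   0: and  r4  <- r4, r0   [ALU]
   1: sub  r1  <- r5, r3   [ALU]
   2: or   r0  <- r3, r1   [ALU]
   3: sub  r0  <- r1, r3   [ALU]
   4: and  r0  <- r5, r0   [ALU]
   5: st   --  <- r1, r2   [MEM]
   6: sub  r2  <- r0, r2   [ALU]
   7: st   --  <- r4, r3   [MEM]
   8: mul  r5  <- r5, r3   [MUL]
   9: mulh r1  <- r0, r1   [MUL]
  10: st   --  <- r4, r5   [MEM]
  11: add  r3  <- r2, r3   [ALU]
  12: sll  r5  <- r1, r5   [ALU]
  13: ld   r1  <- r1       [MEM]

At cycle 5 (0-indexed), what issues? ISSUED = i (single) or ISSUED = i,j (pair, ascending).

0. and;sub @i0,i1  | pair
1. or @i2  | WAW r0
2. sub @i3  | RAW+WAW r0
3. and;st @i4,i5  | pair
4. sub;st @i6,i7  | pair
5. mul @i8  | no-port MUL/MUL
6. mulh;st @i9,i10  | pair
7. add;sll @i11,i12  | pair
8. ld @i13  | tail

ISSUED = 8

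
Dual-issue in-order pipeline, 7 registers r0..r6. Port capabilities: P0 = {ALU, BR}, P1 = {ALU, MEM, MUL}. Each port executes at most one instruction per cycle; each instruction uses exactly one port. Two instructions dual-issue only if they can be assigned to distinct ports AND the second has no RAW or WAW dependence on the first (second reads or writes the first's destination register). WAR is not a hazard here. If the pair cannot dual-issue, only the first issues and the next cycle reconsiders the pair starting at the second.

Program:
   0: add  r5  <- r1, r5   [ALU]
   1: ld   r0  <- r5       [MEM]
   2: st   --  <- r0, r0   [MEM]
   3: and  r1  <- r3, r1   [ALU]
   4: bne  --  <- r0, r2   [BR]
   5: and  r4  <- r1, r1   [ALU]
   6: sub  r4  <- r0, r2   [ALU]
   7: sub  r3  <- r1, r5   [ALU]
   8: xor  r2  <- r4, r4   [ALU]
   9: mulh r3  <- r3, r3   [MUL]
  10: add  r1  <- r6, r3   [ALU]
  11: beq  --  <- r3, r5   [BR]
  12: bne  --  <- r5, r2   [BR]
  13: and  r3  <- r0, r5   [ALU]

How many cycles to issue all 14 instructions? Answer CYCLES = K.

CYCLES = 8

c0: i0 add  RAW r5
c1: i1 ld  no-port MEM/MEM
c2: i2,i3 st/and  pair
c3: i4,i5 bne/and  pair
c4: i6,i7 sub/sub  pair
c5: i8,i9 xor/mulh  pair
c6: i10,i11 add/beq  pair
c7: i12,i13 bne/and  pair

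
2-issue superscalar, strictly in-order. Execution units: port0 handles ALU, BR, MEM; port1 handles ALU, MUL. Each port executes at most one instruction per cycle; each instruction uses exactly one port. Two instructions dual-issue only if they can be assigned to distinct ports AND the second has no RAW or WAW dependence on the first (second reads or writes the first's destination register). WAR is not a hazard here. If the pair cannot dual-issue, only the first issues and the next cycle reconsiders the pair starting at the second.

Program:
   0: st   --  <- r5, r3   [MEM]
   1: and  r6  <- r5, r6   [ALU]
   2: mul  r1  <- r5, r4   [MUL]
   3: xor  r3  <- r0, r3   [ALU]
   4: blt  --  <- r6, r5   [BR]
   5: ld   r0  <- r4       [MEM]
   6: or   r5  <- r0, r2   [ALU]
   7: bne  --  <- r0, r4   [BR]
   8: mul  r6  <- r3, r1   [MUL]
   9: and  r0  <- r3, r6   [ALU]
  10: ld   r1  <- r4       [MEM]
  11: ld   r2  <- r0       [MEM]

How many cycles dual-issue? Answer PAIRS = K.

PAIRS = 4

#0 head=0: st.MEM;and.ALU i0/i1 2-wide
#1 head=2: mul.MUL;xor.ALU i2/i3 2-wide
#2 head=4: blt.BR i4 no-port BR/MEM
#3 head=5: ld.MEM i5 RAW r0
#4 head=6: or.ALU;bne.BR i6/i7 2-wide
#5 head=8: mul.MUL i8 RAW r6
#6 head=9: and.ALU;ld.MEM i9/i10 2-wide
#7 head=11: ld.MEM i11 tail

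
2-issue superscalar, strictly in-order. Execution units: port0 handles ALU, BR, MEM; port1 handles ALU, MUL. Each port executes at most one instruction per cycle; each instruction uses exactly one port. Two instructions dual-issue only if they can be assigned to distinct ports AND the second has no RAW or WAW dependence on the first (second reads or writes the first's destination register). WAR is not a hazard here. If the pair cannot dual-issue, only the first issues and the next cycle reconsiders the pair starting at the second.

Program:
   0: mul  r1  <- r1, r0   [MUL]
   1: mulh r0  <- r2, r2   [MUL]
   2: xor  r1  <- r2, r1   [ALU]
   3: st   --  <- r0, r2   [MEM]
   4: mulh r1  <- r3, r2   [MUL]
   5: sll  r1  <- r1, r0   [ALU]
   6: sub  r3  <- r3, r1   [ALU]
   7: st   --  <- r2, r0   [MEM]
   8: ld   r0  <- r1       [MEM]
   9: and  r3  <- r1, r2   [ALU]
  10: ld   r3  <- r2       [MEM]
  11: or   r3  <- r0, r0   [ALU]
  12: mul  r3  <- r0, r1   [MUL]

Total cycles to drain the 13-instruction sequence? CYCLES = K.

CYCLES = 9

[0] i0  mul.MUL  -- no-port MUL/MUL
[1] i1,i2  mulh.MUL+xor.ALU  -- dual
[2] i3,i4  st.MEM+mulh.MUL  -- dual
[3] i5  sll.ALU  -- RAW r1
[4] i6,i7  sub.ALU+st.MEM  -- dual
[5] i8,i9  ld.MEM+and.ALU  -- dual
[6] i10  ld.MEM  -- WAW r3
[7] i11  or.ALU  -- WAW r3
[8] i12  mul.MUL  -- tail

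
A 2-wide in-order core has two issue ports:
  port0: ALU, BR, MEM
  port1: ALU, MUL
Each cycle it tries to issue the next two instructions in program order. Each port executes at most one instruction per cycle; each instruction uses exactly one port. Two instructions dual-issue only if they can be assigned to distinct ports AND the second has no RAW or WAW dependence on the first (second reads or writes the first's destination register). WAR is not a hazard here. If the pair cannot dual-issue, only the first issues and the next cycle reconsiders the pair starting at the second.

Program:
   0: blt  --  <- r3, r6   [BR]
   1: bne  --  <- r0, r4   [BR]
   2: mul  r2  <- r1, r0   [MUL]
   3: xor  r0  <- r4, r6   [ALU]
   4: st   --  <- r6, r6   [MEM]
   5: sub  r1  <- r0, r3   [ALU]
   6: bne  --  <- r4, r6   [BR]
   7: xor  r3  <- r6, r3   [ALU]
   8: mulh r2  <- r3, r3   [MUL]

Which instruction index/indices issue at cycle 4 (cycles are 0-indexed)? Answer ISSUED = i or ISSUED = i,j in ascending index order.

ISSUED = 7

t=0 i0:blt ; no-port BR/BR
t=1 i1/i2:bne+mul ; 2-wide
t=2 i3/i4:xor+st ; 2-wide
t=3 i5/i6:sub+bne ; 2-wide
t=4 i7:xor ; RAW r3
t=5 i8:mulh ; tail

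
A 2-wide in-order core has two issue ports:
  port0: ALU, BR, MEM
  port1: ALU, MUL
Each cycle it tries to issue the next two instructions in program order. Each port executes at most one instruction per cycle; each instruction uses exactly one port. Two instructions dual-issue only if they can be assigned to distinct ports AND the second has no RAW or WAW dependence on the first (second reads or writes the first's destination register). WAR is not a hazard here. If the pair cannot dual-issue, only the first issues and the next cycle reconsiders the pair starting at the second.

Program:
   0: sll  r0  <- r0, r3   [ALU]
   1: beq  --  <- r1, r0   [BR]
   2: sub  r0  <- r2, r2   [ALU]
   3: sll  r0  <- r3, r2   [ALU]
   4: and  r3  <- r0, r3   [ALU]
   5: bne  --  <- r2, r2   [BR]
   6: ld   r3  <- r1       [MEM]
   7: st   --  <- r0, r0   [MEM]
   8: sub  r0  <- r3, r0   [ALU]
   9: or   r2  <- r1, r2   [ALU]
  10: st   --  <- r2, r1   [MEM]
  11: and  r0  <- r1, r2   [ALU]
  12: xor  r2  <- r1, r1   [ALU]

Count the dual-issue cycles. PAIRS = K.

[0] i0  sll.ALU  -- RAW r0
[1] i1+i2  beq.BR sub.ALU  -- dual
[2] i3  sll.ALU  -- RAW r0
[3] i4+i5  and.ALU bne.BR  -- dual
[4] i6  ld.MEM  -- no-port MEM/MEM
[5] i7+i8  st.MEM sub.ALU  -- dual
[6] i9  or.ALU  -- RAW r2
[7] i10+i11  st.MEM and.ALU  -- dual
[8] i12  xor.ALU  -- tail

PAIRS = 4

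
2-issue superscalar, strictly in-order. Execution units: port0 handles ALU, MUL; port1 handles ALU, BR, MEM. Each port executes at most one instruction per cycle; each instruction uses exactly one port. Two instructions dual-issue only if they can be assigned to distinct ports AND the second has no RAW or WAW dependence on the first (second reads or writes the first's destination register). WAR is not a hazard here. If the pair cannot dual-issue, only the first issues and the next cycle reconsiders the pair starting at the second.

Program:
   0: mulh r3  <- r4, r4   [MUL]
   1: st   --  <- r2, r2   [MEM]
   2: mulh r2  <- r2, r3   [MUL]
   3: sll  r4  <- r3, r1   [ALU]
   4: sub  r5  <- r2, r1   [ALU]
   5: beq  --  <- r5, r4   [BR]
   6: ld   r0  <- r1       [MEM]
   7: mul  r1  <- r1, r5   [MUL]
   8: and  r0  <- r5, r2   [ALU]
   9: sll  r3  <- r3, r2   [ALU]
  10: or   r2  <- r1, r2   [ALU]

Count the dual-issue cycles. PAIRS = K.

PAIRS = 4

c0: i0&i1 mulh st  2-wide
c1: i2&i3 mulh sll  2-wide
c2: i4 sub  RAW r5
c3: i5 beq  no-port BR/MEM
c4: i6&i7 ld mul  2-wide
c5: i8&i9 and sll  2-wide
c6: i10 or  tail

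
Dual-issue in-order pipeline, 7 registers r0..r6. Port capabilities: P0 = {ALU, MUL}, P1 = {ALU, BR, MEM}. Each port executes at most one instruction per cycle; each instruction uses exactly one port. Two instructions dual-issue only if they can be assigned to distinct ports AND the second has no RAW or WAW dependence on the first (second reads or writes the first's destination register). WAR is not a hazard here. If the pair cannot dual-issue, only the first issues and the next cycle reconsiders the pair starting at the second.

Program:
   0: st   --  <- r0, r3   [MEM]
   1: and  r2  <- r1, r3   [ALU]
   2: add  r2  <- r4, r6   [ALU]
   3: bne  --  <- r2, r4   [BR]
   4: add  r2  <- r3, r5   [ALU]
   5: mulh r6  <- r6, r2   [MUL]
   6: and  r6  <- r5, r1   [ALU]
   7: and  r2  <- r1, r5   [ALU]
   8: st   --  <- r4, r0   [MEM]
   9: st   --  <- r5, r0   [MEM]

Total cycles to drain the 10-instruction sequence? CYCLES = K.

t=0 i0,i1:st.MEM+and.ALU ; pair
t=1 i2:add.ALU ; RAW r2
t=2 i3,i4:bne.BR+add.ALU ; pair
t=3 i5:mulh.MUL ; WAW r6
t=4 i6,i7:and.ALU+and.ALU ; pair
t=5 i8:st.MEM ; no-port MEM/MEM
t=6 i9:st.MEM ; tail

CYCLES = 7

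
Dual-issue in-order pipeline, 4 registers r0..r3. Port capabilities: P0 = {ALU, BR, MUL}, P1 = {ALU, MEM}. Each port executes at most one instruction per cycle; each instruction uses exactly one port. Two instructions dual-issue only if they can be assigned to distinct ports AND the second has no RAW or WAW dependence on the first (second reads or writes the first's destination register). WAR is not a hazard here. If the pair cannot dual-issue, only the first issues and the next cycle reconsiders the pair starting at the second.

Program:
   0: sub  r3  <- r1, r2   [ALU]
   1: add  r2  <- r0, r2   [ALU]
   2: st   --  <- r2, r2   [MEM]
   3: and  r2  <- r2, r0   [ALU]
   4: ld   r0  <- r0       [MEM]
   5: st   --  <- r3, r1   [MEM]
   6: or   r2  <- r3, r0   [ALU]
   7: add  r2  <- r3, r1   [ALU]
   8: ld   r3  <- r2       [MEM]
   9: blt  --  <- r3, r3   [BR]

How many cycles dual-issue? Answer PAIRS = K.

#0 head=0: sub.ALU+add.ALU i0+i1 2-wide
#1 head=2: st.MEM+and.ALU i2+i3 2-wide
#2 head=4: ld.MEM i4 no-port MEM/MEM
#3 head=5: st.MEM+or.ALU i5+i6 2-wide
#4 head=7: add.ALU i7 RAW r2
#5 head=8: ld.MEM i8 RAW r3
#6 head=9: blt.BR i9 tail

PAIRS = 3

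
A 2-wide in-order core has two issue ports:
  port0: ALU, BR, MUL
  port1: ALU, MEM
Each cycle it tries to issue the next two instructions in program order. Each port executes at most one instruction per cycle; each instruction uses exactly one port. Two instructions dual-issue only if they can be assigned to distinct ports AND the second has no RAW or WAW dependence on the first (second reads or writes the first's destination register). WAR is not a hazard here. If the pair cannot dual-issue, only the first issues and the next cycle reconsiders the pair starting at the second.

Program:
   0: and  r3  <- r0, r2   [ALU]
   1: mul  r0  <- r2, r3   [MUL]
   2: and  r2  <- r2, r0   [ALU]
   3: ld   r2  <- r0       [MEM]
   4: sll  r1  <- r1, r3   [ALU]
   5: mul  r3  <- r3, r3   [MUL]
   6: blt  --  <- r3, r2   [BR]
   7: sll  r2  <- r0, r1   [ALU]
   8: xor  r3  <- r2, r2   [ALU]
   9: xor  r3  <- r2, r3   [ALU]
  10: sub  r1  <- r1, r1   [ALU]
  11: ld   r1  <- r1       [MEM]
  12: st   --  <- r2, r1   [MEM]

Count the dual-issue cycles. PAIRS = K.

PAIRS = 3

[0] i0  and  -- RAW r3
[1] i1  mul  -- RAW r0
[2] i2  and  -- WAW r2
[3] i3&i4  ld sll  -- pair
[4] i5  mul  -- no-port MUL/BR
[5] i6&i7  blt sll  -- pair
[6] i8  xor  -- RAW+WAW r3
[7] i9&i10  xor sub  -- pair
[8] i11  ld  -- no-port MEM/MEM
[9] i12  st  -- tail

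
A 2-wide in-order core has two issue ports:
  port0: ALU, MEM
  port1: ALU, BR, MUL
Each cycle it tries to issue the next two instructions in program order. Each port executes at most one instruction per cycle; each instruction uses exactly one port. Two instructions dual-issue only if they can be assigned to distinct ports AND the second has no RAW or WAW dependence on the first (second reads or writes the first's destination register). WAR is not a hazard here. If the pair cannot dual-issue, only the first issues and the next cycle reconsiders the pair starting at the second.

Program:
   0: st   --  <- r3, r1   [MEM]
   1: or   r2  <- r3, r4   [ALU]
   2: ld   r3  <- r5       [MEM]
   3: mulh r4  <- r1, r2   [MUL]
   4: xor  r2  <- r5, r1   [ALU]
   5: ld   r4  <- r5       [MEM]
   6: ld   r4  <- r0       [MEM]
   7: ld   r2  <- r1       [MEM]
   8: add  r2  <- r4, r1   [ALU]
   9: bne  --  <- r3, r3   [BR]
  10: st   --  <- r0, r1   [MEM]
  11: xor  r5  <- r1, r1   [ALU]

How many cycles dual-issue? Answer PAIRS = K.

c0: i0/i1 st;or  pair
c1: i2/i3 ld;mulh  pair
c2: i4/i5 xor;ld  pair
c3: i6 ld  no-port MEM/MEM
c4: i7 ld  WAW r2
c5: i8/i9 add;bne  pair
c6: i10/i11 st;xor  pair

PAIRS = 5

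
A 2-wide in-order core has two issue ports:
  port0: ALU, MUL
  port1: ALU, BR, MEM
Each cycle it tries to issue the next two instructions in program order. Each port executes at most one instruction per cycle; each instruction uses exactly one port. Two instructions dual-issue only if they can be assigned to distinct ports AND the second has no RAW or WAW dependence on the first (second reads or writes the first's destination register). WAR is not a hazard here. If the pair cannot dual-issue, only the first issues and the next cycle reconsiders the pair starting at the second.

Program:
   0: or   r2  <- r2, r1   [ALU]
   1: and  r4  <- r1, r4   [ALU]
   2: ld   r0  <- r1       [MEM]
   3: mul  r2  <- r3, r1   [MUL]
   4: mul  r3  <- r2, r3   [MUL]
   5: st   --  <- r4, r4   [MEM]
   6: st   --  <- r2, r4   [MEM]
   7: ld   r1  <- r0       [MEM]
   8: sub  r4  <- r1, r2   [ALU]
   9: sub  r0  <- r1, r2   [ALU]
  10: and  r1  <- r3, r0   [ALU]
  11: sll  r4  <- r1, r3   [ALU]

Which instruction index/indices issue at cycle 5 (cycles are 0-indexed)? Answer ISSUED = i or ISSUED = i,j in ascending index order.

  cy0 -> i0/i1 (or.ALU;and.ALU) dual
  cy1 -> i2/i3 (ld.MEM;mul.MUL) dual
  cy2 -> i4/i5 (mul.MUL;st.MEM) dual
  cy3 -> i6 (st.MEM) no-port MEM/MEM
  cy4 -> i7 (ld.MEM) RAW r1
  cy5 -> i8/i9 (sub.ALU;sub.ALU) dual
  cy6 -> i10 (and.ALU) RAW r1
  cy7 -> i11 (sll.ALU) tail

ISSUED = 8,9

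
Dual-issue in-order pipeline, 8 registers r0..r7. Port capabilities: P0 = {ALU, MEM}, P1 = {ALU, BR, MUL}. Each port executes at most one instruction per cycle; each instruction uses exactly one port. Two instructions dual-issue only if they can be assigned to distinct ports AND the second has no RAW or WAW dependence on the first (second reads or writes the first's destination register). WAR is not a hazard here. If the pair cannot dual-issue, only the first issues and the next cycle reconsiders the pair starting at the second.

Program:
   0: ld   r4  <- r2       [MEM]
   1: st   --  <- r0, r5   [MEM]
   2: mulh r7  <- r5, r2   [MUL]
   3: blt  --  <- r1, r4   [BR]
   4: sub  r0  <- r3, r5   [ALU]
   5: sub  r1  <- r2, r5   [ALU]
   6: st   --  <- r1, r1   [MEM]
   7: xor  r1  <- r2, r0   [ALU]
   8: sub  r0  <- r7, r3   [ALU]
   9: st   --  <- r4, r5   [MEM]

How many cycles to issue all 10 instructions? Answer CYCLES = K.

0. ld.MEM @i0  | no-port MEM/MEM
1. st.MEM mulh.MUL @i1&i2  | dual
2. blt.BR sub.ALU @i3&i4  | dual
3. sub.ALU @i5  | RAW r1
4. st.MEM xor.ALU @i6&i7  | dual
5. sub.ALU st.MEM @i8&i9  | dual

CYCLES = 6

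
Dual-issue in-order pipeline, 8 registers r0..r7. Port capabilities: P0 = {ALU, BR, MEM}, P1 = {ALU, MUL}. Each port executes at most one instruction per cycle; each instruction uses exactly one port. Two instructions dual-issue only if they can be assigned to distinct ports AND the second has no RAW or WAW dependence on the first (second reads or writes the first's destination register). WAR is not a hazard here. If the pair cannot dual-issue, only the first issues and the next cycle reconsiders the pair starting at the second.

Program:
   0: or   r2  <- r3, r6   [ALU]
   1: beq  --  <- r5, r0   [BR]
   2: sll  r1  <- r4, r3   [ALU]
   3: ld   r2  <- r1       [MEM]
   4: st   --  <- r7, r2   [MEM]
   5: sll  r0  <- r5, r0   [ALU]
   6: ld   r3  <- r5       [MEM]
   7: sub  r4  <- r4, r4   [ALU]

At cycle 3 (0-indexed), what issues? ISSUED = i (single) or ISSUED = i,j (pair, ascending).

[0] i0,i1  or beq  -- pair
[1] i2  sll  -- RAW r1
[2] i3  ld  -- no-port MEM/MEM
[3] i4,i5  st sll  -- pair
[4] i6,i7  ld sub  -- pair

ISSUED = 4,5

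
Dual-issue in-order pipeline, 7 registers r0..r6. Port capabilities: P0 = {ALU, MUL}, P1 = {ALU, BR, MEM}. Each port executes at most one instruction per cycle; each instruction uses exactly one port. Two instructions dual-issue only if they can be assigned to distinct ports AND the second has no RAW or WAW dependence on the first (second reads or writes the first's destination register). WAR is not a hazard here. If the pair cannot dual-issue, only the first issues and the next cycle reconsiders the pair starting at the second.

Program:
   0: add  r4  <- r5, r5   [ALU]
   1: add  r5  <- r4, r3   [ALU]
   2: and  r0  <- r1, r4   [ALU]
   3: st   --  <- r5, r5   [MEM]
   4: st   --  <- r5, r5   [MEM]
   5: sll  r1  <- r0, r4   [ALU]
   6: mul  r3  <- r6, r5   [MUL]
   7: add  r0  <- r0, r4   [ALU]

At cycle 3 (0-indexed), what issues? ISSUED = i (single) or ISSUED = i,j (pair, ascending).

ISSUED = 4,5

0. add @i0  | RAW r4
1. add and @i1,i2  | pair
2. st @i3  | no-port MEM/MEM
3. st sll @i4,i5  | pair
4. mul add @i6,i7  | pair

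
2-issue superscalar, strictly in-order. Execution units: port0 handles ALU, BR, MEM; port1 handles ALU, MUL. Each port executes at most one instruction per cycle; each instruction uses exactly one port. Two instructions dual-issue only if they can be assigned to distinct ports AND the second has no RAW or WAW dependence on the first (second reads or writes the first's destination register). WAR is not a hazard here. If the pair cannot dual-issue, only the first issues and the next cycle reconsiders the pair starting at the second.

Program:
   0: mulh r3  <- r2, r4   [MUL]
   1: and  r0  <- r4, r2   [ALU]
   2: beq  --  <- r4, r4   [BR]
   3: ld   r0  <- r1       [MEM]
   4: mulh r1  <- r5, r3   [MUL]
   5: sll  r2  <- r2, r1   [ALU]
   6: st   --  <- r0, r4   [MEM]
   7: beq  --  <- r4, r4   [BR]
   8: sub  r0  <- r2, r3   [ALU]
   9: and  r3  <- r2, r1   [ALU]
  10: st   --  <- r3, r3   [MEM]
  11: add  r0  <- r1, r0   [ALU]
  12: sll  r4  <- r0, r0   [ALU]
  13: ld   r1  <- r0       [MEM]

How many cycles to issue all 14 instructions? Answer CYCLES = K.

c0: i0/i1 mulh+and  2-wide
c1: i2 beq  no-port BR/MEM
c2: i3/i4 ld+mulh  2-wide
c3: i5/i6 sll+st  2-wide
c4: i7/i8 beq+sub  2-wide
c5: i9 and  RAW r3
c6: i10/i11 st+add  2-wide
c7: i12/i13 sll+ld  2-wide

CYCLES = 8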